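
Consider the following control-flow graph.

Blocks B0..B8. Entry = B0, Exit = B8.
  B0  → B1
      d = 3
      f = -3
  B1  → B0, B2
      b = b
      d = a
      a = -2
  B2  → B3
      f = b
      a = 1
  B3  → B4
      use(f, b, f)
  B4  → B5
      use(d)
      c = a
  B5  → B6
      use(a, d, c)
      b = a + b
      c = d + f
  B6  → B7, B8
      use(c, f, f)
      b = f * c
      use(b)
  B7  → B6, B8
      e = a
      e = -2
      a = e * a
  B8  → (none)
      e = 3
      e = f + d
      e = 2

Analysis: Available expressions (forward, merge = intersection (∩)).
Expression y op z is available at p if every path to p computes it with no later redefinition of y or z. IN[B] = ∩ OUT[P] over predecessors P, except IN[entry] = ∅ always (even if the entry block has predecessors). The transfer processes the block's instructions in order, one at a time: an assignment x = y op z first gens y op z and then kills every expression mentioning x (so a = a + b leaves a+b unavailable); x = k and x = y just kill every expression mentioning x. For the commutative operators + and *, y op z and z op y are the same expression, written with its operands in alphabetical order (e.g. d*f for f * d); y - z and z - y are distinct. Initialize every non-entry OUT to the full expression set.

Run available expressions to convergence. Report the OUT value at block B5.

Answer: {d+f}

Working:
Fixpoint table:
  B0:  IN={}  OUT={}
  B1:  IN={}  OUT={}
  B2:  IN={}  OUT={}
  B3:  IN={}  OUT={}
  B4:  IN={}  OUT={}
  B5:  IN={}  OUT={d+f}
  B6:  IN={d+f}  OUT={c*f, d+f}
  B7:  IN={c*f, d+f}  OUT={c*f, d+f}
  B8:  IN={c*f, d+f}  OUT={c*f, d+f}

Merge at B5: IN[B5] = OUT[B4] = {}
Applying B5's transfer function to that IN value gives OUT[B5] (row B5 above).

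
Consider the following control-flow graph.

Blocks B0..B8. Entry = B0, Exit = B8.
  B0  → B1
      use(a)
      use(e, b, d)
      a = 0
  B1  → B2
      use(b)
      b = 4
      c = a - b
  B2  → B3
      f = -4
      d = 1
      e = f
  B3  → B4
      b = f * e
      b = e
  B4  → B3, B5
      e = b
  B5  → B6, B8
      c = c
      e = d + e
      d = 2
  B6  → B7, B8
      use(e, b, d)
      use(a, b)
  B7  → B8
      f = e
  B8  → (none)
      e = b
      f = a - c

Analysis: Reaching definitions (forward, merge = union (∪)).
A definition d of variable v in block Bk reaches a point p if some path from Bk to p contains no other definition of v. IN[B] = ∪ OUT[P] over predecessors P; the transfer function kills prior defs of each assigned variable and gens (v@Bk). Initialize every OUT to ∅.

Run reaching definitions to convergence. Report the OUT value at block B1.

Converged values:
  B0: | IN={} | OUT={a@B0}
  B1: | IN={a@B0} | OUT={a@B0, b@B1, c@B1}
  B2: | IN={a@B0, b@B1, c@B1} | OUT={a@B0, b@B1, c@B1, d@B2, e@B2, f@B2}
  B3: | IN={a@B0, b@B1, b@B3, c@B1, d@B2, e@B2, e@B4, f@B2} | OUT={a@B0, b@B3, c@B1, d@B2, e@B2, e@B4, f@B2}
  B4: | IN={a@B0, b@B3, c@B1, d@B2, e@B2, e@B4, f@B2} | OUT={a@B0, b@B3, c@B1, d@B2, e@B4, f@B2}
  B5: | IN={a@B0, b@B3, c@B1, d@B2, e@B4, f@B2} | OUT={a@B0, b@B3, c@B5, d@B5, e@B5, f@B2}
  B6: | IN={a@B0, b@B3, c@B5, d@B5, e@B5, f@B2} | OUT={a@B0, b@B3, c@B5, d@B5, e@B5, f@B2}
  B7: | IN={a@B0, b@B3, c@B5, d@B5, e@B5, f@B2} | OUT={a@B0, b@B3, c@B5, d@B5, e@B5, f@B7}
  B8: | IN={a@B0, b@B3, c@B5, d@B5, e@B5, f@B2, f@B7} | OUT={a@B0, b@B3, c@B5, d@B5, e@B8, f@B8}

Merge at B1: IN[B1] = OUT[B0] = {a@B0}
Applying B1's transfer function to that IN value gives OUT[B1] (row B1 above).

Answer: {a@B0, b@B1, c@B1}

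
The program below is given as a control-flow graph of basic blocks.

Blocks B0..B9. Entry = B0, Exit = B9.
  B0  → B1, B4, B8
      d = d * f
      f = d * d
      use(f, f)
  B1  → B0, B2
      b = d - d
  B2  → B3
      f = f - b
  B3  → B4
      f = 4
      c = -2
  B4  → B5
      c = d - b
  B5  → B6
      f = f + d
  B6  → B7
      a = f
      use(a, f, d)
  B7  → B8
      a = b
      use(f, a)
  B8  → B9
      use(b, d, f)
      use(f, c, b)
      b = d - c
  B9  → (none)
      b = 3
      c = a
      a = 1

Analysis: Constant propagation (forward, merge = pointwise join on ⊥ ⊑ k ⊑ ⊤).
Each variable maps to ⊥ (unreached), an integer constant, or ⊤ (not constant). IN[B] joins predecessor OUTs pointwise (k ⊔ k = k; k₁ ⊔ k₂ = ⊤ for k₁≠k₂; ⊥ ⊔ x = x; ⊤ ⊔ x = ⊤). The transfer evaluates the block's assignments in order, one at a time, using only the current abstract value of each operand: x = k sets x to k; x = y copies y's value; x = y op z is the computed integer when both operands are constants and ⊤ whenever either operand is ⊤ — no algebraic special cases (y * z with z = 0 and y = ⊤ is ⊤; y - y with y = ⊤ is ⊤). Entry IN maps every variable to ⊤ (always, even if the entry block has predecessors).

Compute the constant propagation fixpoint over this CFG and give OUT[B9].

Converged values:
  B0: | IN=(all ⊤) | OUT=(all ⊤)
  B1: | IN=(all ⊤) | OUT=(all ⊤)
  B2: | IN=(all ⊤) | OUT=(all ⊤)
  B3: | IN=(all ⊤) | OUT={c:-2, f:4; rest ⊤}
  B4: | IN=(all ⊤) | OUT=(all ⊤)
  B5: | IN=(all ⊤) | OUT=(all ⊤)
  B6: | IN=(all ⊤) | OUT=(all ⊤)
  B7: | IN=(all ⊤) | OUT=(all ⊤)
  B8: | IN=(all ⊤) | OUT=(all ⊤)
  B9: | IN=(all ⊤) | OUT={a:1, b:3; rest ⊤}

Merge at B9: IN[B9] = OUT[B8] = {a: ⊤, b: ⊤, c: ⊤, d: ⊤, e: ⊤, f: ⊤}
Applying B9's transfer function to that IN value gives OUT[B9] (row B9 above).

Answer: {a: 1, b: 3, c: ⊤, d: ⊤, e: ⊤, f: ⊤}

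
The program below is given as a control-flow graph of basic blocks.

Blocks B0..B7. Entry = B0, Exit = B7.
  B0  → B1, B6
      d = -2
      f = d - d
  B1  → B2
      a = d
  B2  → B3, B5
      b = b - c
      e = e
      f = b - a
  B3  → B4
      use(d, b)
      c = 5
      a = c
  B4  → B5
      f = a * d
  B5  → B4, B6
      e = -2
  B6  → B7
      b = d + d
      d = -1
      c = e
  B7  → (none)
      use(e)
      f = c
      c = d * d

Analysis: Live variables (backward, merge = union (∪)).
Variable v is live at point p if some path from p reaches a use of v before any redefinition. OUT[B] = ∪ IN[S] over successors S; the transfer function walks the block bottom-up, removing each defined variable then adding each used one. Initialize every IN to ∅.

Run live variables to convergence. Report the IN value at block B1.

Converged values:
  B0:  IN={b, c, e}  OUT={b, c, d, e}
  B1:  IN={b, c, d, e}  OUT={a, b, c, d, e}
  B2:  IN={a, b, c, d, e}  OUT={a, b, d}
  B3:  IN={b, d}  OUT={a, d}
  B4:  IN={a, d}  OUT={a, d}
  B5:  IN={a, d}  OUT={a, d, e}
  B6:  IN={d, e}  OUT={c, d, e}
  B7:  IN={c, d, e}  OUT={}

Merge at B1: OUT[B1] = IN[B2] = {a, b, c, d, e}
Applying B1's transfer function to that OUT value gives IN[B1] (row B1 above).

Answer: {b, c, d, e}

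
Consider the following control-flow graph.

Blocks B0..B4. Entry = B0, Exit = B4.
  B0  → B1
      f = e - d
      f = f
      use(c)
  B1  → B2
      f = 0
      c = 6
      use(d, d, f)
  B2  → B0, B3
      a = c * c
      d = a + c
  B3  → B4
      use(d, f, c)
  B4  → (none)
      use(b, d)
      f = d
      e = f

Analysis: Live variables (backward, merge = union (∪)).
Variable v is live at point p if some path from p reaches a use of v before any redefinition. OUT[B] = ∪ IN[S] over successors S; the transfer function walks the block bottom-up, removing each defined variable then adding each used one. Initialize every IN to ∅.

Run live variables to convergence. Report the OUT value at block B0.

Answer: {b, d, e}

Derivation:
Converged values:
  B0:  IN={b, c, d, e}  OUT={b, d, e}
  B1:  IN={b, d, e}  OUT={b, c, e, f}
  B2:  IN={b, c, e, f}  OUT={b, c, d, e, f}
  B3:  IN={b, c, d, f}  OUT={b, d}
  B4:  IN={b, d}  OUT={}

Merge at B0: OUT[B0] = IN[B1] = {b, d, e}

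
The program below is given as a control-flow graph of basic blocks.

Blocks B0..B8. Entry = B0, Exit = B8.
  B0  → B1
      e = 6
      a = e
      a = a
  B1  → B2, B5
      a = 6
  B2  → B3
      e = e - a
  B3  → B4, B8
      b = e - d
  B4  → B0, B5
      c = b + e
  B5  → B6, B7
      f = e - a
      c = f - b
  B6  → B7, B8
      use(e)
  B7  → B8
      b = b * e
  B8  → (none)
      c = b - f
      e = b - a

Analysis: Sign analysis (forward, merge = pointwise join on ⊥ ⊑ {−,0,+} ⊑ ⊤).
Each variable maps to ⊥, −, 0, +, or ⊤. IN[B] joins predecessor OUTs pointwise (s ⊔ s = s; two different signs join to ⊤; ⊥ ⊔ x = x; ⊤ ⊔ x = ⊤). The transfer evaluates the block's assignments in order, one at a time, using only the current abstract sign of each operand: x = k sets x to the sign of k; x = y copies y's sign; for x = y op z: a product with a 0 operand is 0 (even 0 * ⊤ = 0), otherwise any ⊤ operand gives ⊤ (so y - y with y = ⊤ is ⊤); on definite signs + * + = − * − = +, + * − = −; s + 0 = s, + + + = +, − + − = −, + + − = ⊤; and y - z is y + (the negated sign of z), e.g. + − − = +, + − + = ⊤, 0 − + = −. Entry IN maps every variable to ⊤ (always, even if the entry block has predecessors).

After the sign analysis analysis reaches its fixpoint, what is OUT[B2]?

Converged values:
  B0:   IN=(all ⊤)   OUT={a:+, e:+; rest ⊤}
  B1:   IN={a:+, e:+; rest ⊤}   OUT={a:+, e:+; rest ⊤}
  B2:   IN={a:+, e:+; rest ⊤}   OUT={a:+; rest ⊤}
  B3:   IN={a:+; rest ⊤}   OUT={a:+; rest ⊤}
  B4:   IN={a:+; rest ⊤}   OUT={a:+; rest ⊤}
  B5:   IN={a:+; rest ⊤}   OUT={a:+; rest ⊤}
  B6:   IN={a:+; rest ⊤}   OUT={a:+; rest ⊤}
  B7:   IN={a:+; rest ⊤}   OUT={a:+; rest ⊤}
  B8:   IN={a:+; rest ⊤}   OUT={a:+; rest ⊤}

Merge at B2: IN[B2] = OUT[B1] = {a: +, b: ⊤, c: ⊤, d: ⊤, e: +, f: ⊤}
Applying B2's transfer function to that IN value gives OUT[B2] (row B2 above).

Answer: {a: +, b: ⊤, c: ⊤, d: ⊤, e: ⊤, f: ⊤}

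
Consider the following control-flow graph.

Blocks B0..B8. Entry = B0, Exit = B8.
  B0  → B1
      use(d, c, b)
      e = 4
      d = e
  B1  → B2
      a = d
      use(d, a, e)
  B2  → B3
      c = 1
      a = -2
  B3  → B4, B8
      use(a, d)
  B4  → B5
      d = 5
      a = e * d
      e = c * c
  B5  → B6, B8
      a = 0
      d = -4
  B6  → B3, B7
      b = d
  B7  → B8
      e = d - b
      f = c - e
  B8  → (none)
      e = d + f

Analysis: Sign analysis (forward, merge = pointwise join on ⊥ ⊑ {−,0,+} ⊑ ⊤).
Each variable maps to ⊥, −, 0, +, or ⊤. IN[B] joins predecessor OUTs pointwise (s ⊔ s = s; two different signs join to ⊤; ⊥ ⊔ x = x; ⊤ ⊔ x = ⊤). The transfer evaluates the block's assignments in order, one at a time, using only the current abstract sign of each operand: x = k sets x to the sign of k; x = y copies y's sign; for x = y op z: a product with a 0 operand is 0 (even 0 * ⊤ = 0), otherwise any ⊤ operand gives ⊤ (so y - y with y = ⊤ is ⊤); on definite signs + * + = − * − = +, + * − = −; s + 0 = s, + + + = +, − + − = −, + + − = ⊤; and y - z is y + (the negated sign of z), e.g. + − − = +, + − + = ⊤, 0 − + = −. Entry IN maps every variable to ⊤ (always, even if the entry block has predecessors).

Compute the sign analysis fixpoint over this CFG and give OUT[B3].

Per-block solution:
  B0:  IN=(all ⊤)  OUT={d:+, e:+; rest ⊤}
  B1:  IN={d:+, e:+; rest ⊤}  OUT={a:+, d:+, e:+; rest ⊤}
  B2:  IN={a:+, d:+, e:+; rest ⊤}  OUT={a:-, c:+, d:+, e:+; rest ⊤}
  B3:  IN={c:+, e:+; rest ⊤}  OUT={c:+, e:+; rest ⊤}
  B4:  IN={c:+, e:+; rest ⊤}  OUT={a:+, c:+, d:+, e:+; rest ⊤}
  B5:  IN={a:+, c:+, d:+, e:+; rest ⊤}  OUT={a:0, c:+, d:-, e:+; rest ⊤}
  B6:  IN={a:0, c:+, d:-, e:+; rest ⊤}  OUT={a:0, b:-, c:+, d:-, e:+; rest ⊤}
  B7:  IN={a:0, b:-, c:+, d:-, e:+; rest ⊤}  OUT={a:0, b:-, c:+, d:-; rest ⊤}
  B8:  IN={c:+; rest ⊤}  OUT={c:+; rest ⊤}

Merge at B3: IN[B3] = OUT[B2] ⊔ OUT[B6] = {a: ⊤, b: ⊤, c: +, d: ⊤, e: +, f: ⊤}
Applying B3's transfer function to that IN value gives OUT[B3] (row B3 above).

Answer: {a: ⊤, b: ⊤, c: +, d: ⊤, e: +, f: ⊤}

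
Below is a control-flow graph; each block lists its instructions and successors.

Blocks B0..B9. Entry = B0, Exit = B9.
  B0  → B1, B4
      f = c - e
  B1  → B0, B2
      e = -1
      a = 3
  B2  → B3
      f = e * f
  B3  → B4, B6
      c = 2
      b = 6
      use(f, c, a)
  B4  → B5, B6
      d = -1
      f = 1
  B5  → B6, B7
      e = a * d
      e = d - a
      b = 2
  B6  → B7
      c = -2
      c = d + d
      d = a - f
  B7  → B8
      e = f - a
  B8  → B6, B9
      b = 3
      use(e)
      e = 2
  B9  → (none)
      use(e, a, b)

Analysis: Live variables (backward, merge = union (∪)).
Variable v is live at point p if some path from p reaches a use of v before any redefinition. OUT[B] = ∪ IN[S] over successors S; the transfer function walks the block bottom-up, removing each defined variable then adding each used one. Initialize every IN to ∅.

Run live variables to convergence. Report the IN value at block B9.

Fixpoint table:
  B0:   IN={a, c, d, e}   OUT={a, c, d, f}
  B1:   IN={c, d, f}   OUT={a, c, d, e, f}
  B2:   IN={a, d, e, f}   OUT={a, d, f}
  B3:   IN={a, d, f}   OUT={a, d, f}
  B4:   IN={a}   OUT={a, d, f}
  B5:   IN={a, d, f}   OUT={a, d, f}
  B6:   IN={a, d, f}   OUT={a, d, f}
  B7:   IN={a, d, f}   OUT={a, d, e, f}
  B8:   IN={a, d, e, f}   OUT={a, b, d, e, f}
  B9:   IN={a, b, e}   OUT={}

B9 is the boundary node: OUT[B9] = {}
Applying B9's transfer function to that OUT value gives IN[B9] (row B9 above).

Answer: {a, b, e}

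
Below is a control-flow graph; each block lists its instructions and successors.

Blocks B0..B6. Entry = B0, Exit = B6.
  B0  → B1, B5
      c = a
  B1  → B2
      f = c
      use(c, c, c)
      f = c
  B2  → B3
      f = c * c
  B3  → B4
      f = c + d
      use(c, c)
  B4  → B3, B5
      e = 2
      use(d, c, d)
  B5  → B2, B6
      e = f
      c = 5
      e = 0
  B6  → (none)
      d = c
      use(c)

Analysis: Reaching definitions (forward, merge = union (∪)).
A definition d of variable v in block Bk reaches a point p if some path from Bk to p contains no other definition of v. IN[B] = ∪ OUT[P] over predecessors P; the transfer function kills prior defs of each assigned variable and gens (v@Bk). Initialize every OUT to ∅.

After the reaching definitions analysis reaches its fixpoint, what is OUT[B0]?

Answer: {c@B0}

Derivation:
Per-block solution:
  B0:   IN={}   OUT={c@B0}
  B1:   IN={c@B0}   OUT={c@B0, f@B1}
  B2:   IN={c@B0, c@B5, e@B5, f@B1, f@B3}   OUT={c@B0, c@B5, e@B5, f@B2}
  B3:   IN={c@B0, c@B5, e@B4, e@B5, f@B2, f@B3}   OUT={c@B0, c@B5, e@B4, e@B5, f@B3}
  B4:   IN={c@B0, c@B5, e@B4, e@B5, f@B3}   OUT={c@B0, c@B5, e@B4, f@B3}
  B5:   IN={c@B0, c@B5, e@B4, f@B3}   OUT={c@B5, e@B5, f@B3}
  B6:   IN={c@B5, e@B5, f@B3}   OUT={c@B5, d@B6, e@B5, f@B3}

B0 is the boundary node: IN[B0] = {}
Applying B0's transfer function to that IN value gives OUT[B0] (row B0 above).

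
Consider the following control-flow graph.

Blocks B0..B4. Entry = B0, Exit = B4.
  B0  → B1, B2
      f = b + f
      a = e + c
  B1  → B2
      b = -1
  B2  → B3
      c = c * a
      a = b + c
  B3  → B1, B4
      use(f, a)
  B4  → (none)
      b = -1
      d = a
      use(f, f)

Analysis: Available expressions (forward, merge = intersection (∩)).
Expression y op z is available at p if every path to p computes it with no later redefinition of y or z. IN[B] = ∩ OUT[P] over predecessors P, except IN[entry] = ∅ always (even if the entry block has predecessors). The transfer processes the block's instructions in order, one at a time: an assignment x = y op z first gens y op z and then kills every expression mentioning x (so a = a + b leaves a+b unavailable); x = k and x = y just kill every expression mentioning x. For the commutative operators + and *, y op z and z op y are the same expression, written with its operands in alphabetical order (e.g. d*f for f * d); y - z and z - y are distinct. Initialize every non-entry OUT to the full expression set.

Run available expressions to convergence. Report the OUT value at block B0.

Per-block solution:
  B0:   IN={}   OUT={c+e}
  B1:   IN={}   OUT={}
  B2:   IN={}   OUT={b+c}
  B3:   IN={b+c}   OUT={b+c}
  B4:   IN={b+c}   OUT={}

B0 is the boundary node: IN[B0] = {}
Applying B0's transfer function to that IN value gives OUT[B0] (row B0 above).

Answer: {c+e}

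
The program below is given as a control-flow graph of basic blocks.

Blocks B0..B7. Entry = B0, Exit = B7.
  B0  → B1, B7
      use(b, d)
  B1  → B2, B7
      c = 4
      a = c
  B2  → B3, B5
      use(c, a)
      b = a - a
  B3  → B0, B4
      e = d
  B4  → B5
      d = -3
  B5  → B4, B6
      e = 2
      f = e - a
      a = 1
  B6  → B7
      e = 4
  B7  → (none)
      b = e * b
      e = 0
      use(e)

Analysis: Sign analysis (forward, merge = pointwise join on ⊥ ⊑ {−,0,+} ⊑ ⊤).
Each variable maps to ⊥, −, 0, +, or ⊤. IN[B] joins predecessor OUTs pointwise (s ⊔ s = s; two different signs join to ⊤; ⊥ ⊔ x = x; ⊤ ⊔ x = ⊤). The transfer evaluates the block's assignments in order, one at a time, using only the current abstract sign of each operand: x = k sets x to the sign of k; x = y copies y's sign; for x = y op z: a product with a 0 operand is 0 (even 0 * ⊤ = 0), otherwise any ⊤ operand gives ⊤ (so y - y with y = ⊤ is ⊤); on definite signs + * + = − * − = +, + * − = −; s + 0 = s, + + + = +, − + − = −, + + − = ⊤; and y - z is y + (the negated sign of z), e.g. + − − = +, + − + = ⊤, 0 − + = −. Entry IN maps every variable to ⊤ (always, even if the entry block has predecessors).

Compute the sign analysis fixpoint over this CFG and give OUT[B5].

Answer: {a: +, b: ⊤, c: +, d: ⊤, e: +, f: ⊤}

Derivation:
Per-block solution:
  B0:  IN=(all ⊤)  OUT=(all ⊤)
  B1:  IN=(all ⊤)  OUT={a:+, c:+; rest ⊤}
  B2:  IN={a:+, c:+; rest ⊤}  OUT={a:+, c:+; rest ⊤}
  B3:  IN={a:+, c:+; rest ⊤}  OUT={a:+, c:+; rest ⊤}
  B4:  IN={a:+, c:+; rest ⊤}  OUT={a:+, c:+, d:-; rest ⊤}
  B5:  IN={a:+, c:+; rest ⊤}  OUT={a:+, c:+, e:+; rest ⊤}
  B6:  IN={a:+, c:+, e:+; rest ⊤}  OUT={a:+, c:+, e:+; rest ⊤}
  B7:  IN=(all ⊤)  OUT={e:0; rest ⊤}

Merge at B5: IN[B5] = OUT[B2] ⊔ OUT[B4] = {a: +, b: ⊤, c: +, d: ⊤, e: ⊤, f: ⊤}
Applying B5's transfer function to that IN value gives OUT[B5] (row B5 above).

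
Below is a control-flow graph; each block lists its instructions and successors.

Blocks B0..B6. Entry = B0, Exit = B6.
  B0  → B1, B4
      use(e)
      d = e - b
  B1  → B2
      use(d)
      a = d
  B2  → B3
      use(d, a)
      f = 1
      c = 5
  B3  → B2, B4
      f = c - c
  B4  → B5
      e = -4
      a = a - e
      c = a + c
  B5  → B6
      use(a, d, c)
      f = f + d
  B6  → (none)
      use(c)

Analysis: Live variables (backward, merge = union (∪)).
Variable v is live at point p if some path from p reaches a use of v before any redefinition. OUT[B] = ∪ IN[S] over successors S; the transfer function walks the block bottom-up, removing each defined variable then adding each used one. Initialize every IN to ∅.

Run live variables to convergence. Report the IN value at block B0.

Fixpoint table:
  B0: | IN={a, b, c, e, f} | OUT={a, c, d, f}
  B1: | IN={d} | OUT={a, d}
  B2: | IN={a, d} | OUT={a, c, d}
  B3: | IN={a, c, d} | OUT={a, c, d, f}
  B4: | IN={a, c, d, f} | OUT={a, c, d, f}
  B5: | IN={a, c, d, f} | OUT={c}
  B6: | IN={c} | OUT={}

Merge at B0: OUT[B0] = IN[B1] ⊔ IN[B4] = {a, c, d, f}
Applying B0's transfer function to that OUT value gives IN[B0] (row B0 above).

Answer: {a, b, c, e, f}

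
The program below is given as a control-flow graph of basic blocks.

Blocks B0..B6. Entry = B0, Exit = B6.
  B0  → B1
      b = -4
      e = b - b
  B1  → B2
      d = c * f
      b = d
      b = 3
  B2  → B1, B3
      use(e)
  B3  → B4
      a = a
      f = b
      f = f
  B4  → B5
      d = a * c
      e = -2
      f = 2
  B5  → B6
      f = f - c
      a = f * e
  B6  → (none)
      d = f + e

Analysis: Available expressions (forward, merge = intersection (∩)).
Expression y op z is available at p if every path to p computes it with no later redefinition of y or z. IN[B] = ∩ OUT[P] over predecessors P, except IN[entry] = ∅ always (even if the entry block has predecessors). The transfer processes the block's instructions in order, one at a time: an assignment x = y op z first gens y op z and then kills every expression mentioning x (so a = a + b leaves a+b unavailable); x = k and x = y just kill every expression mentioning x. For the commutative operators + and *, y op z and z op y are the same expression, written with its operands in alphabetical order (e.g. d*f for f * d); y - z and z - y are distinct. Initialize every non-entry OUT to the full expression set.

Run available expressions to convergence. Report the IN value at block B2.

Answer: {c*f}

Derivation:
Per-block solution:
  B0:  IN={}  OUT={b-b}
  B1:  IN={}  OUT={c*f}
  B2:  IN={c*f}  OUT={c*f}
  B3:  IN={c*f}  OUT={}
  B4:  IN={}  OUT={a*c}
  B5:  IN={a*c}  OUT={e*f}
  B6:  IN={e*f}  OUT={e*f, e+f}

Merge at B2: IN[B2] = OUT[B1] = {c*f}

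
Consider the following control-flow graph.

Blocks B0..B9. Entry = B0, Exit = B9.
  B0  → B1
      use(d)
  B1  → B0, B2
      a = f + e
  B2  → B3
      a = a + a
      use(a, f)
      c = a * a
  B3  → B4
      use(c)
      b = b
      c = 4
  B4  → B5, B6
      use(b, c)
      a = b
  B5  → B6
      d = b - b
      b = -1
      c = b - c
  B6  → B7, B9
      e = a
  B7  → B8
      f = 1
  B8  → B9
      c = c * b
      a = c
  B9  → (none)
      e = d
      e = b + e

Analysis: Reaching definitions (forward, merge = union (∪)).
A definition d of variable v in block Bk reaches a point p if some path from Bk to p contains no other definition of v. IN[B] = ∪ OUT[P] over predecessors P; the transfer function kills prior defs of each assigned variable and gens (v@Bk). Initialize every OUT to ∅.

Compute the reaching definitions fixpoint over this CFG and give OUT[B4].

Converged values:
  B0:   IN={a@B1}   OUT={a@B1}
  B1:   IN={a@B1}   OUT={a@B1}
  B2:   IN={a@B1}   OUT={a@B2, c@B2}
  B3:   IN={a@B2, c@B2}   OUT={a@B2, b@B3, c@B3}
  B4:   IN={a@B2, b@B3, c@B3}   OUT={a@B4, b@B3, c@B3}
  B5:   IN={a@B4, b@B3, c@B3}   OUT={a@B4, b@B5, c@B5, d@B5}
  B6:   IN={a@B4, b@B3, b@B5, c@B3, c@B5, d@B5}   OUT={a@B4, b@B3, b@B5, c@B3, c@B5, d@B5, e@B6}
  B7:   IN={a@B4, b@B3, b@B5, c@B3, c@B5, d@B5, e@B6}   OUT={a@B4, b@B3, b@B5, c@B3, c@B5, d@B5, e@B6, f@B7}
  B8:   IN={a@B4, b@B3, b@B5, c@B3, c@B5, d@B5, e@B6, f@B7}   OUT={a@B8, b@B3, b@B5, c@B8, d@B5, e@B6, f@B7}
  B9:   IN={a@B4, a@B8, b@B3, b@B5, c@B3, c@B5, c@B8, d@B5, e@B6, f@B7}   OUT={a@B4, a@B8, b@B3, b@B5, c@B3, c@B5, c@B8, d@B5, e@B9, f@B7}

Merge at B4: IN[B4] = OUT[B3] = {a@B2, b@B3, c@B3}
Applying B4's transfer function to that IN value gives OUT[B4] (row B4 above).

Answer: {a@B4, b@B3, c@B3}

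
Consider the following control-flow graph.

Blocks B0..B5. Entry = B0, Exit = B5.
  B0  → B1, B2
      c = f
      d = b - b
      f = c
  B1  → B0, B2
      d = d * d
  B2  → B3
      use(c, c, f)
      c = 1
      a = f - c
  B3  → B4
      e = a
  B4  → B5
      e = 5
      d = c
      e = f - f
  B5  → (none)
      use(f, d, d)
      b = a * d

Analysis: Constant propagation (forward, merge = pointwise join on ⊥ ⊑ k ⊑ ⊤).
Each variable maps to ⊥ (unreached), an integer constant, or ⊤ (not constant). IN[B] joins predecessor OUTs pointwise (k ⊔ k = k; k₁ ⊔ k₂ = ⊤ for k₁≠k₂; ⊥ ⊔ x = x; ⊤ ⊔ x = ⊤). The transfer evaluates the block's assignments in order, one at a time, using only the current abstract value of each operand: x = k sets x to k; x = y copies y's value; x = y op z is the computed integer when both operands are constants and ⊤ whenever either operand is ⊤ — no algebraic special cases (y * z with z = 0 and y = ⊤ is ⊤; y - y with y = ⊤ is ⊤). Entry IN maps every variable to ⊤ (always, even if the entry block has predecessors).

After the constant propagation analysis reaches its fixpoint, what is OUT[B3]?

Answer: {a: ⊤, b: ⊤, c: 1, d: ⊤, e: ⊤, f: ⊤}

Trace:
Converged values:
  B0:  IN=(all ⊤)  OUT=(all ⊤)
  B1:  IN=(all ⊤)  OUT=(all ⊤)
  B2:  IN=(all ⊤)  OUT={c:1; rest ⊤}
  B3:  IN={c:1; rest ⊤}  OUT={c:1; rest ⊤}
  B4:  IN={c:1; rest ⊤}  OUT={c:1, d:1; rest ⊤}
  B5:  IN={c:1, d:1; rest ⊤}  OUT={c:1, d:1; rest ⊤}

Merge at B3: IN[B3] = OUT[B2] = {a: ⊤, b: ⊤, c: 1, d: ⊤, e: ⊤, f: ⊤}
Applying B3's transfer function to that IN value gives OUT[B3] (row B3 above).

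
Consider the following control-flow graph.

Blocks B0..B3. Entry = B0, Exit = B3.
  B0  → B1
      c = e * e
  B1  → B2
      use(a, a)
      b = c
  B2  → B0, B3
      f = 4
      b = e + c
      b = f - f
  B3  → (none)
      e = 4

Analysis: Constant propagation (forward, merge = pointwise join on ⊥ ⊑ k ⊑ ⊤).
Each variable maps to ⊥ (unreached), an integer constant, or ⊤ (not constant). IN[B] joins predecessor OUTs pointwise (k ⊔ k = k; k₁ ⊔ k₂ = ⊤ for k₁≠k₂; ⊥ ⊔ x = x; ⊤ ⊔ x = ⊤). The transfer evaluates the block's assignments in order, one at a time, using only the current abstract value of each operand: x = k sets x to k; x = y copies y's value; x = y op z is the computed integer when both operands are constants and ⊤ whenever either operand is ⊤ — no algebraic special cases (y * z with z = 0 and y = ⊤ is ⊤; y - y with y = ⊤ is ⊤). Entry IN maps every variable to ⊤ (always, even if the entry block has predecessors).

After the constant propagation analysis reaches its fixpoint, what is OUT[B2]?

Answer: {a: ⊤, b: 0, c: ⊤, d: ⊤, e: ⊤, f: 4}

Working:
Fixpoint table:
  B0:  IN=(all ⊤)  OUT=(all ⊤)
  B1:  IN=(all ⊤)  OUT=(all ⊤)
  B2:  IN=(all ⊤)  OUT={b:0, f:4; rest ⊤}
  B3:  IN={b:0, f:4; rest ⊤}  OUT={b:0, e:4, f:4; rest ⊤}

Merge at B2: IN[B2] = OUT[B1] = {a: ⊤, b: ⊤, c: ⊤, d: ⊤, e: ⊤, f: ⊤}
Applying B2's transfer function to that IN value gives OUT[B2] (row B2 above).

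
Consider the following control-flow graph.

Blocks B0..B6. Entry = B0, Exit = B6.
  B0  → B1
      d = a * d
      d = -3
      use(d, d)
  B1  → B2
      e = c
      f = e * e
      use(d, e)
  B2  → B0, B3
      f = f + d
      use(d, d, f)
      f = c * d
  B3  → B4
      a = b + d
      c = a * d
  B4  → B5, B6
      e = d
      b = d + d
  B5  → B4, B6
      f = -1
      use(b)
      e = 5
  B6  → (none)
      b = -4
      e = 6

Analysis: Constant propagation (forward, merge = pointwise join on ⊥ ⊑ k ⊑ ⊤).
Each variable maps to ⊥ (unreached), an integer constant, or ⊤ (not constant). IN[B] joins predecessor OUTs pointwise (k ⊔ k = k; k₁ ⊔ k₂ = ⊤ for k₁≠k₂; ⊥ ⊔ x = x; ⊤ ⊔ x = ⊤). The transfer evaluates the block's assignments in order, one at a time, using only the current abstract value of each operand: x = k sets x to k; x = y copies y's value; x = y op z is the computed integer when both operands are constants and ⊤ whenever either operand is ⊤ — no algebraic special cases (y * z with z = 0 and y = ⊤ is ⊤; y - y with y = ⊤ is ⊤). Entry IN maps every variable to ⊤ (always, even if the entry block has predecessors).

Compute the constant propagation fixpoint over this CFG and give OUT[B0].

Answer: {a: ⊤, b: ⊤, c: ⊤, d: -3, e: ⊤, f: ⊤}

Trace:
Converged values:
  B0: | IN=(all ⊤) | OUT={d:-3; rest ⊤}
  B1: | IN={d:-3; rest ⊤} | OUT={d:-3; rest ⊤}
  B2: | IN={d:-3; rest ⊤} | OUT={d:-3; rest ⊤}
  B3: | IN={d:-3; rest ⊤} | OUT={d:-3; rest ⊤}
  B4: | IN={d:-3; rest ⊤} | OUT={b:-6, d:-3, e:-3; rest ⊤}
  B5: | IN={b:-6, d:-3, e:-3; rest ⊤} | OUT={b:-6, d:-3, e:5, f:-1; rest ⊤}
  B6: | IN={b:-6, d:-3; rest ⊤} | OUT={b:-4, d:-3, e:6; rest ⊤}

Merge at B0 (entry node, so the boundary value (all ⊤) is joined with the incoming edge(s)): IN[B0] = (all ⊤) ⊔ OUT[B2] = {a: ⊤, b: ⊤, c: ⊤, d: ⊤, e: ⊤, f: ⊤}
Applying B0's transfer function to that IN value gives OUT[B0] (row B0 above).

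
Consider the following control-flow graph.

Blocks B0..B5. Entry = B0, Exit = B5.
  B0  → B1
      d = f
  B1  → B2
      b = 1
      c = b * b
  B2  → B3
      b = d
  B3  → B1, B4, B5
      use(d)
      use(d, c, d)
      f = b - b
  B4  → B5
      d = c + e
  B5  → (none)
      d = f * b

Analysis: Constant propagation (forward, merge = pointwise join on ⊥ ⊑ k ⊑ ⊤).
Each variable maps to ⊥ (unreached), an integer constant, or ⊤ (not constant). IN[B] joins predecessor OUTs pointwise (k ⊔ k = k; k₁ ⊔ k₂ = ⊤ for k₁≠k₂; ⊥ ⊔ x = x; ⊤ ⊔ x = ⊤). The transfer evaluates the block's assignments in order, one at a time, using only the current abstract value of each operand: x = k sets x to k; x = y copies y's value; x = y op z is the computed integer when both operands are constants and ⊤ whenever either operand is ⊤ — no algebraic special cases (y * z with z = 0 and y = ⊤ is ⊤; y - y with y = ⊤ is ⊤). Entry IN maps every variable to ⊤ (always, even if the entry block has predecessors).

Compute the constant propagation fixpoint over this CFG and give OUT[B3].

Answer: {a: ⊤, b: ⊤, c: 1, d: ⊤, e: ⊤, f: ⊤}

Derivation:
Converged values:
  B0:   IN=(all ⊤)   OUT=(all ⊤)
  B1:   IN=(all ⊤)   OUT={b:1, c:1; rest ⊤}
  B2:   IN={b:1, c:1; rest ⊤}   OUT={c:1; rest ⊤}
  B3:   IN={c:1; rest ⊤}   OUT={c:1; rest ⊤}
  B4:   IN={c:1; rest ⊤}   OUT={c:1; rest ⊤}
  B5:   IN={c:1; rest ⊤}   OUT={c:1; rest ⊤}

Merge at B3: IN[B3] = OUT[B2] = {a: ⊤, b: ⊤, c: 1, d: ⊤, e: ⊤, f: ⊤}
Applying B3's transfer function to that IN value gives OUT[B3] (row B3 above).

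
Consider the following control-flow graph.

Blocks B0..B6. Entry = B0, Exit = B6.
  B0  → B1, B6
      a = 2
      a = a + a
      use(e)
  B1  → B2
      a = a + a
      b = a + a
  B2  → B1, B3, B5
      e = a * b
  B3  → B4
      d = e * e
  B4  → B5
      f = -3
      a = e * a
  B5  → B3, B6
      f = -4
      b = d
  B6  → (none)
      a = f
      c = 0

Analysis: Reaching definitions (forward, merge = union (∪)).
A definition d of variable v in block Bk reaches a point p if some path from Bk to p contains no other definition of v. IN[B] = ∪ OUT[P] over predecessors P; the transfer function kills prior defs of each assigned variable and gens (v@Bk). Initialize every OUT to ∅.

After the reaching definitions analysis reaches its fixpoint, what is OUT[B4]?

Per-block solution:
  B0:  IN={}  OUT={a@B0}
  B1:  IN={a@B0, a@B1, b@B1, e@B2}  OUT={a@B1, b@B1, e@B2}
  B2:  IN={a@B1, b@B1, e@B2}  OUT={a@B1, b@B1, e@B2}
  B3:  IN={a@B1, a@B4, b@B1, b@B5, d@B3, e@B2, f@B5}  OUT={a@B1, a@B4, b@B1, b@B5, d@B3, e@B2, f@B5}
  B4:  IN={a@B1, a@B4, b@B1, b@B5, d@B3, e@B2, f@B5}  OUT={a@B4, b@B1, b@B5, d@B3, e@B2, f@B4}
  B5:  IN={a@B1, a@B4, b@B1, b@B5, d@B3, e@B2, f@B4}  OUT={a@B1, a@B4, b@B5, d@B3, e@B2, f@B5}
  B6:  IN={a@B0, a@B1, a@B4, b@B5, d@B3, e@B2, f@B5}  OUT={a@B6, b@B5, c@B6, d@B3, e@B2, f@B5}

Merge at B4: IN[B4] = OUT[B3] = {a@B1, a@B4, b@B1, b@B5, d@B3, e@B2, f@B5}
Applying B4's transfer function to that IN value gives OUT[B4] (row B4 above).

Answer: {a@B4, b@B1, b@B5, d@B3, e@B2, f@B4}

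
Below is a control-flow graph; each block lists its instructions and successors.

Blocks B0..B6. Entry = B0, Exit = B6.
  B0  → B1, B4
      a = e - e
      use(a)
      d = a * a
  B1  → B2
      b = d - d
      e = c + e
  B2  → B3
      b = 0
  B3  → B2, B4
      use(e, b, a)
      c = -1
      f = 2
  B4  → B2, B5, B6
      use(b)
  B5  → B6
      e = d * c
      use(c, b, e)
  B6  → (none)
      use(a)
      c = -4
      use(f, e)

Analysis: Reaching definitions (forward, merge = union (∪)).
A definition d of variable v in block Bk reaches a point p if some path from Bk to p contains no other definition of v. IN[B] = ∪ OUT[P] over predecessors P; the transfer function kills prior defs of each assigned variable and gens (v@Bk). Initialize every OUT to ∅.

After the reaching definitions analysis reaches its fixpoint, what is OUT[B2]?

Converged values:
  B0: | IN={} | OUT={a@B0, d@B0}
  B1: | IN={a@B0, d@B0} | OUT={a@B0, b@B1, d@B0, e@B1}
  B2: | IN={a@B0, b@B1, b@B2, c@B3, d@B0, e@B1, f@B3} | OUT={a@B0, b@B2, c@B3, d@B0, e@B1, f@B3}
  B3: | IN={a@B0, b@B2, c@B3, d@B0, e@B1, f@B3} | OUT={a@B0, b@B2, c@B3, d@B0, e@B1, f@B3}
  B4: | IN={a@B0, b@B2, c@B3, d@B0, e@B1, f@B3} | OUT={a@B0, b@B2, c@B3, d@B0, e@B1, f@B3}
  B5: | IN={a@B0, b@B2, c@B3, d@B0, e@B1, f@B3} | OUT={a@B0, b@B2, c@B3, d@B0, e@B5, f@B3}
  B6: | IN={a@B0, b@B2, c@B3, d@B0, e@B1, e@B5, f@B3} | OUT={a@B0, b@B2, c@B6, d@B0, e@B1, e@B5, f@B3}

Merge at B2: IN[B2] = OUT[B1] ⊔ OUT[B3] ⊔ OUT[B4] = {a@B0, b@B1, b@B2, c@B3, d@B0, e@B1, f@B3}
Applying B2's transfer function to that IN value gives OUT[B2] (row B2 above).

Answer: {a@B0, b@B2, c@B3, d@B0, e@B1, f@B3}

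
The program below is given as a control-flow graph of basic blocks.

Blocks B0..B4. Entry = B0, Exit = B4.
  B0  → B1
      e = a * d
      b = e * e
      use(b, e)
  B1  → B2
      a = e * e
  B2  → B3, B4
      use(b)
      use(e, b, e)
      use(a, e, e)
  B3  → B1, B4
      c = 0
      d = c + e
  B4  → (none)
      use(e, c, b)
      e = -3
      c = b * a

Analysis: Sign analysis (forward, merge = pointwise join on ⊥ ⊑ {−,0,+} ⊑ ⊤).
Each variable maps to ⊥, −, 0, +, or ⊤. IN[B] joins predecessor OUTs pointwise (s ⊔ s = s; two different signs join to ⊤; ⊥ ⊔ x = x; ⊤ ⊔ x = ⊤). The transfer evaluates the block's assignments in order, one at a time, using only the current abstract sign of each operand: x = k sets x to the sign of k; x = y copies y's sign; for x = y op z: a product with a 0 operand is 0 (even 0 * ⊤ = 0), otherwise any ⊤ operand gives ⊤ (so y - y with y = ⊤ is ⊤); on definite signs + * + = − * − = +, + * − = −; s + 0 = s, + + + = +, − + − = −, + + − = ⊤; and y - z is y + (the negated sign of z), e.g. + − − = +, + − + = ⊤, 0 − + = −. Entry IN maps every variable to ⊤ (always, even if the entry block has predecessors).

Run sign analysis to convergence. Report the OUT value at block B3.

Fixpoint table:
  B0:  IN=(all ⊤)  OUT=(all ⊤)
  B1:  IN=(all ⊤)  OUT=(all ⊤)
  B2:  IN=(all ⊤)  OUT=(all ⊤)
  B3:  IN=(all ⊤)  OUT={c:0; rest ⊤}
  B4:  IN=(all ⊤)  OUT={e:-; rest ⊤}

Merge at B3: IN[B3] = OUT[B2] = {a: ⊤, b: ⊤, c: ⊤, d: ⊤, e: ⊤, f: ⊤}
Applying B3's transfer function to that IN value gives OUT[B3] (row B3 above).

Answer: {a: ⊤, b: ⊤, c: 0, d: ⊤, e: ⊤, f: ⊤}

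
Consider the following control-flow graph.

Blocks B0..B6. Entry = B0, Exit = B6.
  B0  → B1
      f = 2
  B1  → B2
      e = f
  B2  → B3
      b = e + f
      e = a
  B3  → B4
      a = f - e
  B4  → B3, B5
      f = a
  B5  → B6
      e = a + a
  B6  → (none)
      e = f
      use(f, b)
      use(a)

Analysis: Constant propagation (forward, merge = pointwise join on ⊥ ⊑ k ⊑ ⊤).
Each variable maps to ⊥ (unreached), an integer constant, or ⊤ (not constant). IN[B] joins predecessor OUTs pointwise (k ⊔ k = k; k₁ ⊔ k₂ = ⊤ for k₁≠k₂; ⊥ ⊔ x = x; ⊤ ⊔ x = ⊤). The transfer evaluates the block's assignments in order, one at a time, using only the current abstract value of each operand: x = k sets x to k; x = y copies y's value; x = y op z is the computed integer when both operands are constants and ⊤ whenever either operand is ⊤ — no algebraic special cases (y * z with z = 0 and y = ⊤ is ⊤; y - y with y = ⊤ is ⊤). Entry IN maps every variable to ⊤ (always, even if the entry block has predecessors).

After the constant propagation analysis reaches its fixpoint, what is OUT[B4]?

Fixpoint table:
  B0:   IN=(all ⊤)   OUT={f:2; rest ⊤}
  B1:   IN={f:2; rest ⊤}   OUT={e:2, f:2; rest ⊤}
  B2:   IN={e:2, f:2; rest ⊤}   OUT={b:4, f:2; rest ⊤}
  B3:   IN={b:4; rest ⊤}   OUT={b:4; rest ⊤}
  B4:   IN={b:4; rest ⊤}   OUT={b:4; rest ⊤}
  B5:   IN={b:4; rest ⊤}   OUT={b:4; rest ⊤}
  B6:   IN={b:4; rest ⊤}   OUT={b:4; rest ⊤}

Merge at B4: IN[B4] = OUT[B3] = {a: ⊤, b: 4, c: ⊤, d: ⊤, e: ⊤, f: ⊤}
Applying B4's transfer function to that IN value gives OUT[B4] (row B4 above).

Answer: {a: ⊤, b: 4, c: ⊤, d: ⊤, e: ⊤, f: ⊤}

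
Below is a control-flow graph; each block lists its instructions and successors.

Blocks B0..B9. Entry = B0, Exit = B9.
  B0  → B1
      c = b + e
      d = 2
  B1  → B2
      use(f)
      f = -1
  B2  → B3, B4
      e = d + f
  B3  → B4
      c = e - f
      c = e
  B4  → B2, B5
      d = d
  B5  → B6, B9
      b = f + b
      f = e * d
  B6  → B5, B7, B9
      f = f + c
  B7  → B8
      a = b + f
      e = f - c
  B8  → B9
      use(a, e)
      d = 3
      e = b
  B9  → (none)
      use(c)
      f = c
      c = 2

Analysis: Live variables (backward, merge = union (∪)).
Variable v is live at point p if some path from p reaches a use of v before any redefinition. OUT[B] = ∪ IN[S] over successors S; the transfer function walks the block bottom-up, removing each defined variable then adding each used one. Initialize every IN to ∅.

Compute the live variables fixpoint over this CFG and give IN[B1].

Fixpoint table:
  B0:   IN={b, e, f}   OUT={b, c, d, f}
  B1:   IN={b, c, d, f}   OUT={b, c, d, f}
  B2:   IN={b, c, d, f}   OUT={b, c, d, e, f}
  B3:   IN={b, d, e, f}   OUT={b, c, d, e, f}
  B4:   IN={b, c, d, e, f}   OUT={b, c, d, e, f}
  B5:   IN={b, c, d, e, f}   OUT={b, c, d, e, f}
  B6:   IN={b, c, d, e, f}   OUT={b, c, d, e, f}
  B7:   IN={b, c, f}   OUT={a, b, c, e}
  B8:   IN={a, b, c, e}   OUT={c}
  B9:   IN={c}   OUT={}

Merge at B1: OUT[B1] = IN[B2] = {b, c, d, f}
Applying B1's transfer function to that OUT value gives IN[B1] (row B1 above).

Answer: {b, c, d, f}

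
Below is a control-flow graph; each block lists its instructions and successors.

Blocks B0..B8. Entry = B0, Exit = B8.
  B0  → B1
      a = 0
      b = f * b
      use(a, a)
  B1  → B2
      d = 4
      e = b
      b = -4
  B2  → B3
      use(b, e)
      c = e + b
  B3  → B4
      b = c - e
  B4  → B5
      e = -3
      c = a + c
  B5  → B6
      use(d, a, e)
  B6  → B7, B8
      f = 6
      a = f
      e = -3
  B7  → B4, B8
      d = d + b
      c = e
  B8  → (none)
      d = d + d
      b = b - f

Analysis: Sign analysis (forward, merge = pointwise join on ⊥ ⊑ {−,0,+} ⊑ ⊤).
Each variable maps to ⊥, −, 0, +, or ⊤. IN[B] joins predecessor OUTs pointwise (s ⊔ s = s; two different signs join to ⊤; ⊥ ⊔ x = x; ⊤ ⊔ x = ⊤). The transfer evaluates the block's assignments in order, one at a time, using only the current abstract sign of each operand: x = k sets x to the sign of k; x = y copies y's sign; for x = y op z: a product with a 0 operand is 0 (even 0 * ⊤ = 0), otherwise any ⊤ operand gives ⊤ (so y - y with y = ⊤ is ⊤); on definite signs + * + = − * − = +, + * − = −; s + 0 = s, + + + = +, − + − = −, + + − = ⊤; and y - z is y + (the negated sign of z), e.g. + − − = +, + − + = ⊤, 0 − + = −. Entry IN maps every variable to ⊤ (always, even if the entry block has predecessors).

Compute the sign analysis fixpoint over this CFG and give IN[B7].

Answer: {a: +, b: ⊤, c: ⊤, d: ⊤, e: -, f: +}

Derivation:
Per-block solution:
  B0: | IN=(all ⊤) | OUT={a:0; rest ⊤}
  B1: | IN={a:0; rest ⊤} | OUT={a:0, b:-, d:+; rest ⊤}
  B2: | IN={a:0, b:-, d:+; rest ⊤} | OUT={a:0, b:-, d:+; rest ⊤}
  B3: | IN={a:0, b:-, d:+; rest ⊤} | OUT={a:0, d:+; rest ⊤}
  B4: | IN=(all ⊤) | OUT={e:-; rest ⊤}
  B5: | IN={e:-; rest ⊤} | OUT={e:-; rest ⊤}
  B6: | IN={e:-; rest ⊤} | OUT={a:+, e:-, f:+; rest ⊤}
  B7: | IN={a:+, e:-, f:+; rest ⊤} | OUT={a:+, c:-, e:-, f:+; rest ⊤}
  B8: | IN={a:+, e:-, f:+; rest ⊤} | OUT={a:+, e:-, f:+; rest ⊤}

Merge at B7: IN[B7] = OUT[B6] = {a: +, b: ⊤, c: ⊤, d: ⊤, e: -, f: +}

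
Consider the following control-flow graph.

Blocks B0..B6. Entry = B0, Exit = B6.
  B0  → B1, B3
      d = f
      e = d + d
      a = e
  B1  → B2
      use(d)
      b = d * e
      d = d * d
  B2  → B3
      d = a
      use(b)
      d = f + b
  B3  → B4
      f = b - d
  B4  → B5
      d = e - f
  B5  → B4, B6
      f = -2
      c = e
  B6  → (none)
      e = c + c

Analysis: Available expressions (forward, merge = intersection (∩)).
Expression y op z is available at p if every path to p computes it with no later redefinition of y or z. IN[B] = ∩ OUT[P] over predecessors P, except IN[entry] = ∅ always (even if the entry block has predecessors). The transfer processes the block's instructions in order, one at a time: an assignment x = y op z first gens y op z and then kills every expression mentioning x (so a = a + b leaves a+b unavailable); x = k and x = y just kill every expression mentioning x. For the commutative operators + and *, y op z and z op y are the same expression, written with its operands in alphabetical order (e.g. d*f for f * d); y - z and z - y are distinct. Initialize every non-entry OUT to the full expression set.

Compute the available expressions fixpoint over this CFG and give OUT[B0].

Answer: {d+d}

Working:
Per-block solution:
  B0: | IN={} | OUT={d+d}
  B1: | IN={d+d} | OUT={}
  B2: | IN={} | OUT={b+f}
  B3: | IN={} | OUT={b-d}
  B4: | IN={} | OUT={e-f}
  B5: | IN={e-f} | OUT={}
  B6: | IN={} | OUT={c+c}

B0 is the boundary node: IN[B0] = {}
Applying B0's transfer function to that IN value gives OUT[B0] (row B0 above).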